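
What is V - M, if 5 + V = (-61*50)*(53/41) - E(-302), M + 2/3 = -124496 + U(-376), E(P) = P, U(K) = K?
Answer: 14910919/123 ≈ 1.2123e+5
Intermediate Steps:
M = -374618/3 (M = -⅔ + (-124496 - 376) = -⅔ - 124872 = -374618/3 ≈ -1.2487e+5)
V = -149473/41 (V = -5 + ((-61*50)*(53/41) - 1*(-302)) = -5 + (-161650/41 + 302) = -5 - 149268/41 = -149473/41 ≈ -3645.7)
V - M = -149473/41 - 1*(-374618/3) = -149473/41 + 374618/3 = 14910919/123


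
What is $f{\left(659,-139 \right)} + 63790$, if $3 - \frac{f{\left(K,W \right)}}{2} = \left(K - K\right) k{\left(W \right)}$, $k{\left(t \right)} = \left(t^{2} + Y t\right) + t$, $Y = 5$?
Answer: $63796$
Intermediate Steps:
$k{\left(t \right)} = t^{2} + 6 t$ ($k{\left(t \right)} = \left(t^{2} + 5 t\right) + t = t^{2} + 6 t$)
$f{\left(K,W \right)} = 6$ ($f{\left(K,W \right)} = 6 - 2 \left(K - K\right) W \left(6 + W\right) = 6 - 2 \cdot 0 W \left(6 + W\right) = 6 - 0 = 6 + 0 = 6$)
$f{\left(659,-139 \right)} + 63790 = 6 + 63790 = 63796$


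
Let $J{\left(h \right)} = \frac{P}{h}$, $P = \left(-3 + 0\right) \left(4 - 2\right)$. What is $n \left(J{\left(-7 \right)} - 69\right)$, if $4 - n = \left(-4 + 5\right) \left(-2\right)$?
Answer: $- \frac{2862}{7} \approx -408.86$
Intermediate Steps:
$P = -6$ ($P = \left(-3\right) 2 = -6$)
$n = 6$ ($n = 4 - \left(-4 + 5\right) \left(-2\right) = 4 - 1 \left(-2\right) = 4 - -2 = 4 + 2 = 6$)
$J{\left(h \right)} = - \frac{6}{h}$
$n \left(J{\left(-7 \right)} - 69\right) = 6 \left(- \frac{6}{-7} - 69\right) = 6 \left(\left(-6\right) \left(- \frac{1}{7}\right) - 69\right) = 6 \left(\frac{6}{7} - 69\right) = 6 \left(- \frac{477}{7}\right) = - \frac{2862}{7}$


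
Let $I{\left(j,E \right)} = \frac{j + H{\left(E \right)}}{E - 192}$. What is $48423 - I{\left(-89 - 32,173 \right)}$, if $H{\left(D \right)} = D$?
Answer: $\frac{920089}{19} \approx 48426.0$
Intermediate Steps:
$I{\left(j,E \right)} = \frac{E + j}{-192 + E}$ ($I{\left(j,E \right)} = \frac{j + E}{E - 192} = \frac{E + j}{-192 + E}$)
$48423 - I{\left(-89 - 32,173 \right)} = 48423 - \frac{173 - 121}{-192 + 173} = 48423 - \frac{173 - 121}{-19} = 48423 - \left(- \frac{1}{19}\right) 52 = 48423 - - \frac{52}{19} = 48423 + \frac{52}{19} = \frac{920089}{19}$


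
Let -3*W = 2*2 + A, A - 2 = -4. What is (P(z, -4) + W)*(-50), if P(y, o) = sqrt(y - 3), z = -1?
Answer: 100/3 - 100*I ≈ 33.333 - 100.0*I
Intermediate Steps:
A = -2 (A = 2 - 4 = -2)
P(y, o) = sqrt(-3 + y)
W = -2/3 (W = -(2*2 - 2)/3 = -(4 - 2)/3 = -1/3*2 = -2/3 ≈ -0.66667)
(P(z, -4) + W)*(-50) = (sqrt(-3 - 1) - 2/3)*(-50) = (sqrt(-4) - 2/3)*(-50) = (2*I - 2/3)*(-50) = (-2/3 + 2*I)*(-50) = 100/3 - 100*I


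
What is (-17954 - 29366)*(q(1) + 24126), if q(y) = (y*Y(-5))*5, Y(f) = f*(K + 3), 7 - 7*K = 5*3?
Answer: -1139445320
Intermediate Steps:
K = -8/7 (K = 1 - 5*3/7 = 1 - ⅐*15 = 1 - 15/7 = -8/7 ≈ -1.1429)
Y(f) = 13*f/7 (Y(f) = f*(-8/7 + 3) = f*(13/7) = 13*f/7)
q(y) = -325*y/7 (q(y) = (y*((13/7)*(-5)))*5 = (y*(-65/7))*5 = -65*y/7*5 = -325*y/7)
(-17954 - 29366)*(q(1) + 24126) = (-17954 - 29366)*(-325/7*1 + 24126) = -47320*(-325/7 + 24126) = -47320*168557/7 = -1139445320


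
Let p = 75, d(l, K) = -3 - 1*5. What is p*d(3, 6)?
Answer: -600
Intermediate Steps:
d(l, K) = -8 (d(l, K) = -3 - 5 = -8)
p*d(3, 6) = 75*(-8) = -600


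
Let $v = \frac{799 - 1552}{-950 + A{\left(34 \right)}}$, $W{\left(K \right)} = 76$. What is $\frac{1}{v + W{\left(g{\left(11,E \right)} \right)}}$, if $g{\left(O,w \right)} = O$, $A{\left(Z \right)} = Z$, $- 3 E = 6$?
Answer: $\frac{916}{70369} \approx 0.013017$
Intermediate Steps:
$E = -2$ ($E = \left(- \frac{1}{3}\right) 6 = -2$)
$v = \frac{753}{916}$ ($v = \frac{799 - 1552}{-950 + 34} = - \frac{753}{-916} = \left(-753\right) \left(- \frac{1}{916}\right) = \frac{753}{916} \approx 0.82205$)
$\frac{1}{v + W{\left(g{\left(11,E \right)} \right)}} = \frac{1}{\frac{753}{916} + 76} = \frac{1}{\frac{70369}{916}} = \frac{916}{70369}$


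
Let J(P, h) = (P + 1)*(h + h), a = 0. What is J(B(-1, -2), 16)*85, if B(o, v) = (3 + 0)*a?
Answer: 2720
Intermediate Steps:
B(o, v) = 0 (B(o, v) = (3 + 0)*0 = 3*0 = 0)
J(P, h) = 2*h*(1 + P) (J(P, h) = (1 + P)*(2*h) = 2*h*(1 + P))
J(B(-1, -2), 16)*85 = (2*16*(1 + 0))*85 = (2*16*1)*85 = 32*85 = 2720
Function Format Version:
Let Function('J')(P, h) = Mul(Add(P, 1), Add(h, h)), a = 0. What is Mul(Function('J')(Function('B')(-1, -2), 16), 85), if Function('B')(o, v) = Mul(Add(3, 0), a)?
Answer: 2720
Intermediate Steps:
Function('B')(o, v) = 0 (Function('B')(o, v) = Mul(Add(3, 0), 0) = Mul(3, 0) = 0)
Function('J')(P, h) = Mul(2, h, Add(1, P)) (Function('J')(P, h) = Mul(Add(1, P), Mul(2, h)) = Mul(2, h, Add(1, P)))
Mul(Function('J')(Function('B')(-1, -2), 16), 85) = Mul(Mul(2, 16, Add(1, 0)), 85) = Mul(Mul(2, 16, 1), 85) = Mul(32, 85) = 2720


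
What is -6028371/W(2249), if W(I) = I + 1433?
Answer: -6028371/3682 ≈ -1637.3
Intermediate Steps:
W(I) = 1433 + I
-6028371/W(2249) = -6028371/(1433 + 2249) = -6028371/3682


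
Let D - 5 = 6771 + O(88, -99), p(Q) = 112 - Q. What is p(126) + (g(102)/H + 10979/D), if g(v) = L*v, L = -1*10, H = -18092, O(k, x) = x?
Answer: -371440342/30200071 ≈ -12.299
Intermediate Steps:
L = -10
g(v) = -10*v
D = 6677 (D = 5 + (6771 - 99) = 5 + 6672 = 6677)
p(126) + (g(102)/H + 10979/D) = (112 - 1*126) + (-10*102/(-18092) + 10979/6677) = (112 - 126) + (-1020*(-1/18092) + 10979*(1/6677)) = -14 + (255/4523 + 10979/6677) = -14 + 51360652/30200071 = -371440342/30200071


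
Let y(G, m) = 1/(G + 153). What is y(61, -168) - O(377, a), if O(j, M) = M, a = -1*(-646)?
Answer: -138243/214 ≈ -646.00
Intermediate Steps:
a = 646
y(G, m) = 1/(153 + G)
y(61, -168) - O(377, a) = 1/(153 + 61) - 1*646 = 1/214 - 646 = -138243/214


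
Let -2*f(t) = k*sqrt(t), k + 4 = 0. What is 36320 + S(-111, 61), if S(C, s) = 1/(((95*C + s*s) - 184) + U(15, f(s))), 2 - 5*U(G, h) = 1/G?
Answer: 19088738645/525571 ≈ 36320.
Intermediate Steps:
k = -4 (k = -4 + 0 = -4)
f(t) = 2*sqrt(t) (f(t) = -(-2)*sqrt(t) = 2*sqrt(t))
U(G, h) = 2/5 - 1/(5*G)
S(C, s) = 1/(-13771/75 + s**2 + 95*C) (S(C, s) = 1/(((95*C + s*s) - 184) + (1/5)*(-1 + 2*15)/15) = 1/(((95*C + s**2) - 184) + (1/5)*(1/15)*(-1 + 30)) = 1/(((s**2 + 95*C) - 184) + (1/5)*(1/15)*29) = 1/((-184 + s**2 + 95*C) + 29/75) = 1/(-13771/75 + s**2 + 95*C))
36320 + S(-111, 61) = 36320 + 75/(-13771 + 75*61**2 + 7125*(-111)) = 36320 + 75/(-13771 + 75*3721 - 790875) = 36320 + 75/(-13771 + 279075 - 790875) = 36320 + 75/(-525571) = 36320 + 75*(-1/525571) = 36320 - 75/525571 = 19088738645/525571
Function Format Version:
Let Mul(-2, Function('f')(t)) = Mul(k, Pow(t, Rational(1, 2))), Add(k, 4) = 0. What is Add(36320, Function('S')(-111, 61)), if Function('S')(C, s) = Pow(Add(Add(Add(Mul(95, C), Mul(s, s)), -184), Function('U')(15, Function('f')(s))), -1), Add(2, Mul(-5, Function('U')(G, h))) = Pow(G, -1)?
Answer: Rational(19088738645, 525571) ≈ 36320.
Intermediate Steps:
k = -4 (k = Add(-4, 0) = -4)
Function('f')(t) = Mul(2, Pow(t, Rational(1, 2))) (Function('f')(t) = Mul(Rational(-1, 2), Mul(-4, Pow(t, Rational(1, 2)))) = Mul(2, Pow(t, Rational(1, 2))))
Function('U')(G, h) = Add(Rational(2, 5), Mul(Rational(-1, 5), Pow(G, -1)))
Function('S')(C, s) = Pow(Add(Rational(-13771, 75), Pow(s, 2), Mul(95, C)), -1) (Function('S')(C, s) = Pow(Add(Add(Add(Mul(95, C), Mul(s, s)), -184), Mul(Rational(1, 5), Pow(15, -1), Add(-1, Mul(2, 15)))), -1) = Pow(Add(Add(Add(Mul(95, C), Pow(s, 2)), -184), Mul(Rational(1, 5), Rational(1, 15), Add(-1, 30))), -1) = Pow(Add(Add(Add(Pow(s, 2), Mul(95, C)), -184), Mul(Rational(1, 5), Rational(1, 15), 29)), -1) = Pow(Add(Add(-184, Pow(s, 2), Mul(95, C)), Rational(29, 75)), -1) = Pow(Add(Rational(-13771, 75), Pow(s, 2), Mul(95, C)), -1))
Add(36320, Function('S')(-111, 61)) = Add(36320, Mul(75, Pow(Add(-13771, Mul(75, Pow(61, 2)), Mul(7125, -111)), -1))) = Add(36320, Mul(75, Pow(Add(-13771, Mul(75, 3721), -790875), -1))) = Add(36320, Mul(75, Pow(Add(-13771, 279075, -790875), -1))) = Add(36320, Mul(75, Pow(-525571, -1))) = Add(36320, Mul(75, Rational(-1, 525571))) = Add(36320, Rational(-75, 525571)) = Rational(19088738645, 525571)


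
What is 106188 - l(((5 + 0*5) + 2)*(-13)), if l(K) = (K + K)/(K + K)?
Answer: 106187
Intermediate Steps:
l(K) = 1 (l(K) = (2*K)/((2*K)) = (2*K)*(1/(2*K)) = 1)
106188 - l(((5 + 0*5) + 2)*(-13)) = 106188 - 1*1 = 106188 - 1 = 106187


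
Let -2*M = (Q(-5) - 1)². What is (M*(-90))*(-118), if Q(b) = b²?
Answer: -3058560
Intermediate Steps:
M = -288 (M = -((-5)² - 1)²/2 = -(25 - 1)²/2 = -½*24² = -½*576 = -288)
(M*(-90))*(-118) = -288*(-90)*(-118) = 25920*(-118) = -3058560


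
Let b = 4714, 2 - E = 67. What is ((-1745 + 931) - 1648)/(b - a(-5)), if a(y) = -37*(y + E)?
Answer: -1231/1062 ≈ -1.1591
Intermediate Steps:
E = -65 (E = 2 - 1*67 = 2 - 67 = -65)
a(y) = 2405 - 37*y (a(y) = -37*(y - 65) = -37*(-65 + y) = 2405 - 37*y)
((-1745 + 931) - 1648)/(b - a(-5)) = ((-1745 + 931) - 1648)/(4714 - (2405 - 37*(-5))) = (-814 - 1648)/(4714 - (2405 + 185)) = -2462/(4714 - 1*2590) = -2462/(4714 - 2590) = -2462/2124 = -2462*1/2124 = -1231/1062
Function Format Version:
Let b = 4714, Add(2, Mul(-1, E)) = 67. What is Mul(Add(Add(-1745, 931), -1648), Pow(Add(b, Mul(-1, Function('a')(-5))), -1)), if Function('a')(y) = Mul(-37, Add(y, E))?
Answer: Rational(-1231, 1062) ≈ -1.1591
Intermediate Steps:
E = -65 (E = Add(2, Mul(-1, 67)) = Add(2, -67) = -65)
Function('a')(y) = Add(2405, Mul(-37, y)) (Function('a')(y) = Mul(-37, Add(y, -65)) = Mul(-37, Add(-65, y)) = Add(2405, Mul(-37, y)))
Mul(Add(Add(-1745, 931), -1648), Pow(Add(b, Mul(-1, Function('a')(-5))), -1)) = Mul(Add(Add(-1745, 931), -1648), Pow(Add(4714, Mul(-1, Add(2405, Mul(-37, -5)))), -1)) = Mul(Add(-814, -1648), Pow(Add(4714, Mul(-1, Add(2405, 185))), -1)) = Mul(-2462, Pow(Add(4714, Mul(-1, 2590)), -1)) = Mul(-2462, Pow(Add(4714, -2590), -1)) = Mul(-2462, Pow(2124, -1)) = Mul(-2462, Rational(1, 2124)) = Rational(-1231, 1062)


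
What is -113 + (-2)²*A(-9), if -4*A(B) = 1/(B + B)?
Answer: -2033/18 ≈ -112.94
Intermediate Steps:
A(B) = -1/(8*B) (A(B) = -1/(4*(B + B)) = -1/(2*B)/4 = -1/(8*B))
-113 + (-2)²*A(-9) = -113 + (-2)²*(-⅛/(-9)) = -113 + 4*(-⅛*(-⅑)) = -113 + 4*(1/72) = -113 + 1/18 = -2033/18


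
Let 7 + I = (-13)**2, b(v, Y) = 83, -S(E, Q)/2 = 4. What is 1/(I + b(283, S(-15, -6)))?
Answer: 1/245 ≈ 0.0040816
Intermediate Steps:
S(E, Q) = -8 (S(E, Q) = -2*4 = -8)
I = 162 (I = -7 + (-13)**2 = -7 + 169 = 162)
1/(I + b(283, S(-15, -6))) = 1/(162 + 83) = 1/245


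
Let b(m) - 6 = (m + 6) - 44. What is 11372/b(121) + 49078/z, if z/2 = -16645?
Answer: 187102969/1481405 ≈ 126.30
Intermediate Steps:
b(m) = -32 + m (b(m) = 6 + ((m + 6) - 44) = 6 + ((6 + m) - 44) = 6 + (-38 + m) = -32 + m)
z = -33290 (z = 2*(-16645) = -33290)
11372/b(121) + 49078/z = 11372/(-32 + 121) + 49078/(-33290) = 11372/89 + 49078*(-1/33290) = 11372*(1/89) - 24539/16645 = 11372/89 - 24539/16645 = 187102969/1481405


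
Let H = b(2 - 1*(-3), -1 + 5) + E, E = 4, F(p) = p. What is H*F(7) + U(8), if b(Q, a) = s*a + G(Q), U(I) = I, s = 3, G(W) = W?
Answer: 155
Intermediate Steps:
b(Q, a) = Q + 3*a (b(Q, a) = 3*a + Q = Q + 3*a)
H = 21 (H = ((2 - 1*(-3)) + 3*(-1 + 5)) + 4 = ((2 + 3) + 3*4) + 4 = (5 + 12) + 4 = 17 + 4 = 21)
H*F(7) + U(8) = 21*7 + 8 = 147 + 8 = 155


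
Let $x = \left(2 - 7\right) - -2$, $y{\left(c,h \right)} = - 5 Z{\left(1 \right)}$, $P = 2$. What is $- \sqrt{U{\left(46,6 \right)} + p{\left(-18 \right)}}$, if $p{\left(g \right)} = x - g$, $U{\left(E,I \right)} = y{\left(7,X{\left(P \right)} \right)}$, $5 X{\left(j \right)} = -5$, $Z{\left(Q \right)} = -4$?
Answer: $- \sqrt{35} \approx -5.9161$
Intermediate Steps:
$X{\left(j \right)} = -1$ ($X{\left(j \right)} = \frac{1}{5} \left(-5\right) = -1$)
$y{\left(c,h \right)} = 20$ ($y{\left(c,h \right)} = \left(-5\right) \left(-4\right) = 20$)
$U{\left(E,I \right)} = 20$
$x = -3$ ($x = \left(2 - 7\right) + 2 = -5 + 2 = -3$)
$p{\left(g \right)} = -3 - g$
$- \sqrt{U{\left(46,6 \right)} + p{\left(-18 \right)}} = - \sqrt{20 - -15} = - \sqrt{20 + \left(-3 + 18\right)} = - \sqrt{20 + 15} = - \sqrt{35}$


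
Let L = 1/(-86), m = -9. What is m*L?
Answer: 9/86 ≈ 0.10465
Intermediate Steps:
L = -1/86 ≈ -0.011628
m*L = -9*(-1/86) = 9/86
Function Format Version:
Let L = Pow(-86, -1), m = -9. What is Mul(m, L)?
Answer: Rational(9, 86) ≈ 0.10465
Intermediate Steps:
L = Rational(-1, 86) ≈ -0.011628
Mul(m, L) = Mul(-9, Rational(-1, 86)) = Rational(9, 86)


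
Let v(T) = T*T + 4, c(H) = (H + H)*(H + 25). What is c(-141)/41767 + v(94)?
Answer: 369252992/41767 ≈ 8840.8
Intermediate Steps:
c(H) = 2*H*(25 + H) (c(H) = (2*H)*(25 + H) = 2*H*(25 + H))
v(T) = 4 + T² (v(T) = T² + 4 = 4 + T²)
c(-141)/41767 + v(94) = (2*(-141)*(25 - 141))/41767 + (4 + 94²) = (2*(-141)*(-116))*(1/41767) + (4 + 8836) = 32712*(1/41767) + 8840 = 32712/41767 + 8840 = 369252992/41767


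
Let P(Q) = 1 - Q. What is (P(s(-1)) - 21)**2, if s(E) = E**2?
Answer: 441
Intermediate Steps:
(P(s(-1)) - 21)**2 = ((1 - 1*(-1)**2) - 21)**2 = ((1 - 1*1) - 21)**2 = ((1 - 1) - 21)**2 = (0 - 21)**2 = (-21)**2 = 441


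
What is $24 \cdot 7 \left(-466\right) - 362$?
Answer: $-78650$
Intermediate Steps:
$24 \cdot 7 \left(-466\right) - 362 = 168 \left(-466\right) - 362 = -78288 - 362 = -78650$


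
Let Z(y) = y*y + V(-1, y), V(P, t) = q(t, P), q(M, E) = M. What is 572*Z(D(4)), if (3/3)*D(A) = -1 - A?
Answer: 11440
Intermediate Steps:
D(A) = -1 - A
V(P, t) = t
Z(y) = y + y**2 (Z(y) = y*y + y = y**2 + y = y + y**2)
572*Z(D(4)) = 572*((-1 - 1*4)*(1 + (-1 - 1*4))) = 572*((-1 - 4)*(1 + (-1 - 4))) = 572*(-5*(1 - 5)) = 572*(-5*(-4)) = 572*20 = 11440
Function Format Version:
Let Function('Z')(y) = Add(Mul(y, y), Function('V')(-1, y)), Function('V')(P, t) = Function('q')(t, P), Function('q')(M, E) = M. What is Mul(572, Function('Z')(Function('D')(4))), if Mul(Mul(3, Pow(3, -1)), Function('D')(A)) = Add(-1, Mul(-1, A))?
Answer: 11440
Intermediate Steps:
Function('D')(A) = Add(-1, Mul(-1, A))
Function('V')(P, t) = t
Function('Z')(y) = Add(y, Pow(y, 2)) (Function('Z')(y) = Add(Mul(y, y), y) = Add(Pow(y, 2), y) = Add(y, Pow(y, 2)))
Mul(572, Function('Z')(Function('D')(4))) = Mul(572, Mul(Add(-1, Mul(-1, 4)), Add(1, Add(-1, Mul(-1, 4))))) = Mul(572, Mul(Add(-1, -4), Add(1, Add(-1, -4)))) = Mul(572, Mul(-5, Add(1, -5))) = Mul(572, Mul(-5, -4)) = Mul(572, 20) = 11440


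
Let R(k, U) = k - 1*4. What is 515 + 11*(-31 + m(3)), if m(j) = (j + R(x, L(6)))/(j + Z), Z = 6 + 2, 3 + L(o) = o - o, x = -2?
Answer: 171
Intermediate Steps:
L(o) = -3 (L(o) = -3 + (o - o) = -3 + 0 = -3)
R(k, U) = -4 + k (R(k, U) = k - 4 = -4 + k)
Z = 8
m(j) = (-6 + j)/(8 + j) (m(j) = (j + (-4 - 2))/(j + 8) = (j - 6)/(8 + j) = (-6 + j)/(8 + j))
515 + 11*(-31 + m(3)) = 515 + 11*(-31 + (-6 + 3)/(8 + 3)) = 515 + 11*(-31 - 3/11) = 515 + 11*(-344/11) = 515 - 344 = 171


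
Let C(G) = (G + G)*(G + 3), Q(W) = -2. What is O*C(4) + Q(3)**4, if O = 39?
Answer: 2200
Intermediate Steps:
C(G) = 2*G*(3 + G) (C(G) = (2*G)*(3 + G) = 2*G*(3 + G))
O*C(4) + Q(3)**4 = 39*(2*4*(3 + 4)) + (-2)**4 = 39*(2*4*7) + 16 = 39*56 + 16 = 2184 + 16 = 2200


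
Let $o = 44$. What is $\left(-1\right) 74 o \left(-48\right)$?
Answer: $156288$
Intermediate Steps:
$\left(-1\right) 74 o \left(-48\right) = \left(-1\right) 74 \cdot 44 \left(-48\right) = \left(-74\right) 44 \left(-48\right) = \left(-3256\right) \left(-48\right) = 156288$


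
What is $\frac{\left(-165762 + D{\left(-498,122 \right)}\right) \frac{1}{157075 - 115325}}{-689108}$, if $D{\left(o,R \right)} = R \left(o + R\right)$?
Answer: $\frac{105817}{14385129500} \approx 7.356 \cdot 10^{-6}$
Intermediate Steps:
$D{\left(o,R \right)} = R \left(R + o\right)$
$\frac{\left(-165762 + D{\left(-498,122 \right)}\right) \frac{1}{157075 - 115325}}{-689108} = \frac{\left(-165762 + 122 \left(122 - 498\right)\right) \frac{1}{157075 - 115325}}{-689108} = \frac{-165762 + 122 \left(-376\right)}{41750} \left(- \frac{1}{689108}\right) = \left(-165762 - 45872\right) \frac{1}{41750} \left(- \frac{1}{689108}\right) = \left(-211634\right) \frac{1}{41750} \left(- \frac{1}{689108}\right) = \left(- \frac{105817}{20875}\right) \left(- \frac{1}{689108}\right) = \frac{105817}{14385129500}$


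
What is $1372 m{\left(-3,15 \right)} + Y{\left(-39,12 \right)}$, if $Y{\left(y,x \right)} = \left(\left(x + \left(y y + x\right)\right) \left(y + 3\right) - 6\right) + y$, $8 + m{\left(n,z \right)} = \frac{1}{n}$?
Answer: $- \frac{201295}{3} \approx -67098.0$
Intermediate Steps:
$m{\left(n,z \right)} = -8 + \frac{1}{n}$
$Y{\left(y,x \right)} = -6 + y + \left(3 + y\right) \left(y^{2} + 2 x\right)$ ($Y{\left(y,x \right)} = \left(\left(x + \left(y^{2} + x\right)\right) \left(3 + y\right) - 6\right) + y = \left(\left(x + \left(x + y^{2}\right)\right) \left(3 + y\right) - 6\right) + y = \left(\left(y^{2} + 2 x\right) \left(3 + y\right) - 6\right) + y = \left(\left(3 + y\right) \left(y^{2} + 2 x\right) - 6\right) + y = \left(-6 + \left(3 + y\right) \left(y^{2} + 2 x\right)\right) + y = -6 + y + \left(3 + y\right) \left(y^{2} + 2 x\right)$)
$1372 m{\left(-3,15 \right)} + Y{\left(-39,12 \right)} = 1372 \left(-8 + \frac{1}{-3}\right) + \left(-6 - 39 + \left(-39\right)^{3} + 3 \left(-39\right)^{2} + 6 \cdot 12 + 2 \cdot 12 \left(-39\right)\right) = 1372 \left(-8 - \frac{1}{3}\right) - 55665 = 1372 \left(- \frac{25}{3}\right) - 55665 = - \frac{34300}{3} - 55665 = - \frac{201295}{3}$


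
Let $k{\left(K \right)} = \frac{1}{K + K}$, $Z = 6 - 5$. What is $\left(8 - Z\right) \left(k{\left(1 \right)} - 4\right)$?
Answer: $- \frac{49}{2} \approx -24.5$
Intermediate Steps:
$Z = 1$
$k{\left(K \right)} = \frac{1}{2 K}$
$\left(8 - Z\right) \left(k{\left(1 \right)} - 4\right) = \left(8 - 1\right) \left(\frac{1}{2 \cdot 1} - 4\right) = \left(8 - 1\right) \left(\frac{1}{2} \cdot 1 - 4\right) = 7 \left(\frac{1}{2} - 4\right) = 7 \left(- \frac{7}{2}\right) = - \frac{49}{2}$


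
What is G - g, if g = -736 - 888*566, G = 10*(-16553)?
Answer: 337814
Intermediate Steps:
G = -165530
g = -503344 (g = -736 - 502608 = -503344)
G - g = -165530 - 1*(-503344) = -165530 + 503344 = 337814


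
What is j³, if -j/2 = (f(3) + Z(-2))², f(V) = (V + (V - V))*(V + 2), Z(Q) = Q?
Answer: -38614472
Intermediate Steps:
f(V) = V*(2 + V) (f(V) = (V + 0)*(2 + V) = V*(2 + V))
j = -338 (j = -2*(3*(2 + 3) - 2)² = -2*(3*5 - 2)² = -2*(15 - 2)² = -2*13² = -2*169 = -338)
j³ = (-338)³ = -38614472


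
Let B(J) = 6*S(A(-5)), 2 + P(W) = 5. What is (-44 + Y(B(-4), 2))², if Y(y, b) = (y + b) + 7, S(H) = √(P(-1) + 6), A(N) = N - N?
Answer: 289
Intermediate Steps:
P(W) = 3 (P(W) = -2 + 5 = 3)
A(N) = 0
S(H) = 3 (S(H) = √(3 + 6) = √9 = 3)
B(J) = 18 (B(J) = 6*3 = 18)
Y(y, b) = 7 + b + y (Y(y, b) = (b + y) + 7 = 7 + b + y)
(-44 + Y(B(-4), 2))² = (-44 + (7 + 2 + 18))² = (-44 + 27)² = (-17)² = 289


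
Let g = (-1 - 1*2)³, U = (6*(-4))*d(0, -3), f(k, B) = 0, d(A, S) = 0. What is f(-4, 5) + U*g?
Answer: 0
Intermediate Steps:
U = 0 (U = (6*(-4))*0 = -24*0 = 0)
g = -27 (g = (-1 - 2)³ = (-3)³ = -27)
f(-4, 5) + U*g = 0 + 0*(-27) = 0 + 0 = 0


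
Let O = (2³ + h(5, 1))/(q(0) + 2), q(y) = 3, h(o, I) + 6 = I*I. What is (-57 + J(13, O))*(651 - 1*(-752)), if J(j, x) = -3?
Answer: -84180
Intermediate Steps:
h(o, I) = -6 + I² (h(o, I) = -6 + I*I = -6 + I²)
O = ⅗ (O = (2³ + (-6 + 1²))/(3 + 2) = (8 + (-6 + 1))/5 = (8 - 5)*(⅕) = 3*(⅕) = ⅗ ≈ 0.60000)
(-57 + J(13, O))*(651 - 1*(-752)) = (-57 - 3)*(651 - 1*(-752)) = -60*(651 + 752) = -60*1403 = -84180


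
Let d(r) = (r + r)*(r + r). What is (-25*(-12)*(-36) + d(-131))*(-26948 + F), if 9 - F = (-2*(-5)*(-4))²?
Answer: -1650809916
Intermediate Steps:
d(r) = 4*r² (d(r) = (2*r)*(2*r) = 4*r²)
F = -1591 (F = 9 - (-2*(-5)*(-4))² = 9 - (10*(-4))² = 9 - 1*(-40)² = 9 - 1*1600 = 9 - 1600 = -1591)
(-25*(-12)*(-36) + d(-131))*(-26948 + F) = (-25*(-12)*(-36) + 4*(-131)²)*(-26948 - 1591) = (300*(-36) + 4*17161)*(-28539) = (-10800 + 68644)*(-28539) = 57844*(-28539) = -1650809916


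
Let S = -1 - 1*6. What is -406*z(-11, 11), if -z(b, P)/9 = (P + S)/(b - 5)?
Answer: -1827/2 ≈ -913.50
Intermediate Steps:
S = -7 (S = -1 - 6 = -7)
z(b, P) = -9*(-7 + P)/(-5 + b) (z(b, P) = -9*(P - 7)/(b - 5) = -9*(-7 + P)/(-5 + b))
-406*z(-11, 11) = -3654*(7 - 1*11)/(-5 - 11) = -3654*(7 - 11)/(-16) = -3654*(-1)*(-4)/16 = -406*9/4 = -1827/2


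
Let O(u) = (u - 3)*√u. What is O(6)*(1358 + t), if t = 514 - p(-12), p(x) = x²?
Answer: 5184*√6 ≈ 12698.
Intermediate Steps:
O(u) = √u*(-3 + u) (O(u) = (-3 + u)*√u = √u*(-3 + u))
t = 370 (t = 514 - 1*(-12)² = 514 - 1*144 = 514 - 144 = 370)
O(6)*(1358 + t) = (√6*(-3 + 6))*(1358 + 370) = (√6*3)*1728 = (3*√6)*1728 = 5184*√6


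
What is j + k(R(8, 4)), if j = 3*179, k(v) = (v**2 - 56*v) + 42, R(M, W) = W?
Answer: 371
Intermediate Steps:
k(v) = 42 + v**2 - 56*v
j = 537
j + k(R(8, 4)) = 537 + (42 + 4**2 - 56*4) = 537 + (42 + 16 - 224) = 537 - 166 = 371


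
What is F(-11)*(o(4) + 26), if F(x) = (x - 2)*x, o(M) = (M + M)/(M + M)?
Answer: 3861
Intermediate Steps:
o(M) = 1 (o(M) = (2*M)/((2*M)) = (2*M)*(1/(2*M)) = 1)
F(x) = x*(-2 + x) (F(x) = (-2 + x)*x = x*(-2 + x))
F(-11)*(o(4) + 26) = (-11*(-2 - 11))*(1 + 26) = -11*(-13)*27 = 143*27 = 3861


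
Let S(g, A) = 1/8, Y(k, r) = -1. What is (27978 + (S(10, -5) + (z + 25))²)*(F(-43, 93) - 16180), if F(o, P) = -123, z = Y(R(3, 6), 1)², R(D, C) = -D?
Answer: -29904152719/64 ≈ -4.6725e+8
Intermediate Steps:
z = 1 (z = (-1)² = 1)
S(g, A) = ⅛
(27978 + (S(10, -5) + (z + 25))²)*(F(-43, 93) - 16180) = (27978 + (⅛ + (1 + 25))²)*(-123 - 16180) = (27978 + (⅛ + 26)²)*(-16303) = (27978 + (209/8)²)*(-16303) = (27978 + 43681/64)*(-16303) = (1834273/64)*(-16303) = -29904152719/64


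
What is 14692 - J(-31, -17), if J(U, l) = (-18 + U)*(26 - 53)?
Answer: 13369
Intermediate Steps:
J(U, l) = 486 - 27*U (J(U, l) = (-18 + U)*(-27) = 486 - 27*U)
14692 - J(-31, -17) = 14692 - (486 - 27*(-31)) = 14692 - (486 + 837) = 14692 - 1*1323 = 14692 - 1323 = 13369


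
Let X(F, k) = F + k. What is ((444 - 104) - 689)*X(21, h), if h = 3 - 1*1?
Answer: -8027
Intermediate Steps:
h = 2 (h = 3 - 1 = 2)
((444 - 104) - 689)*X(21, h) = ((444 - 104) - 689)*(21 + 2) = (340 - 689)*23 = -349*23 = -8027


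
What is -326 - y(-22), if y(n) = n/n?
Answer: -327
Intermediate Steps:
y(n) = 1
-326 - y(-22) = -326 - 1*1 = -326 - 1 = -327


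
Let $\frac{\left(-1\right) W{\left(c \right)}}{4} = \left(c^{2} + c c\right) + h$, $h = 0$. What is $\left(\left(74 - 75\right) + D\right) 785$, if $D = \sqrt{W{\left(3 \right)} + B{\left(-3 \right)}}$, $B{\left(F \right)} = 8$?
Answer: $-785 + 6280 i \approx -785.0 + 6280.0 i$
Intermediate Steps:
$W{\left(c \right)} = - 8 c^{2}$ ($W{\left(c \right)} = - 4 \left(\left(c^{2} + c c\right) + 0\right) = - 4 \left(\left(c^{2} + c^{2}\right) + 0\right) = - 4 \left(2 c^{2} + 0\right) = - 4 \cdot 2 c^{2} = - 8 c^{2}$)
$D = 8 i$ ($D = \sqrt{- 8 \cdot 3^{2} + 8} = \sqrt{\left(-8\right) 9 + 8} = \sqrt{-72 + 8} = \sqrt{-64} = 8 i \approx 8.0 i$)
$\left(\left(74 - 75\right) + D\right) 785 = \left(\left(74 - 75\right) + 8 i\right) 785 = \left(-1 + 8 i\right) 785 = -785 + 6280 i$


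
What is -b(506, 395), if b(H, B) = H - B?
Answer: -111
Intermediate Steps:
-b(506, 395) = -(506 - 1*395) = -(506 - 395) = -1*111 = -111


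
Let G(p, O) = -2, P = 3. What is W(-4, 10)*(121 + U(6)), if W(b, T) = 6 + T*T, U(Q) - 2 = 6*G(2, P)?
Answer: 11766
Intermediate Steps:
U(Q) = -10 (U(Q) = 2 + 6*(-2) = 2 - 12 = -10)
W(b, T) = 6 + T**2
W(-4, 10)*(121 + U(6)) = (6 + 10**2)*(121 - 10) = (6 + 100)*111 = 106*111 = 11766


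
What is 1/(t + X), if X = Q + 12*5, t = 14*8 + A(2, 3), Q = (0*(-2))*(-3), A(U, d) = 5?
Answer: 1/177 ≈ 0.0056497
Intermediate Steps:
Q = 0 (Q = 0*(-3) = 0)
t = 117 (t = 14*8 + 5 = 112 + 5 = 117)
X = 60 (X = 0 + 12*5 = 0 + 60 = 60)
1/(t + X) = 1/(117 + 60) = 1/177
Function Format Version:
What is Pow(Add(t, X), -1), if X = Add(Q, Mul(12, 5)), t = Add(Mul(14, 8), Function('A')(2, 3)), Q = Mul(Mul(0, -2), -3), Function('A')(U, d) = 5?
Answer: Rational(1, 177) ≈ 0.0056497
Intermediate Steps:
Q = 0 (Q = Mul(0, -3) = 0)
t = 117 (t = Add(Mul(14, 8), 5) = Add(112, 5) = 117)
X = 60 (X = Add(0, Mul(12, 5)) = Add(0, 60) = 60)
Pow(Add(t, X), -1) = Pow(Add(117, 60), -1) = Pow(177, -1) = Rational(1, 177)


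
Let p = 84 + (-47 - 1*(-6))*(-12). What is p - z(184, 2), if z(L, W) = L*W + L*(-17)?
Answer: 3336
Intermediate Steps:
z(L, W) = -17*L + L*W (z(L, W) = L*W - 17*L = -17*L + L*W)
p = 576 (p = 84 + (-47 + 6)*(-12) = 84 - 41*(-12) = 84 + 492 = 576)
p - z(184, 2) = 576 - 184*(-17 + 2) = 576 - 184*(-15) = 576 - 1*(-2760) = 576 + 2760 = 3336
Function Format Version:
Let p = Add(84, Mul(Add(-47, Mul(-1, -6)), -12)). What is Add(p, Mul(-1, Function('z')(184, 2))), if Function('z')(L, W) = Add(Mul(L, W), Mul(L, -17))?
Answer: 3336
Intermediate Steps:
Function('z')(L, W) = Add(Mul(-17, L), Mul(L, W)) (Function('z')(L, W) = Add(Mul(L, W), Mul(-17, L)) = Add(Mul(-17, L), Mul(L, W)))
p = 576 (p = Add(84, Mul(Add(-47, 6), -12)) = Add(84, Mul(-41, -12)) = Add(84, 492) = 576)
Add(p, Mul(-1, Function('z')(184, 2))) = Add(576, Mul(-1, Mul(184, Add(-17, 2)))) = Add(576, Mul(-1, Mul(184, -15))) = Add(576, Mul(-1, -2760)) = Add(576, 2760) = 3336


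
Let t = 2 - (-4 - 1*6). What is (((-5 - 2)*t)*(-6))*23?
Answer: 11592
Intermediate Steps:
t = 12 (t = 2 - (-4 - 6) = 2 - 1*(-10) = 2 + 10 = 12)
(((-5 - 2)*t)*(-6))*23 = (((-5 - 2)*12)*(-6))*23 = (-7*12*(-6))*23 = -84*(-6)*23 = 504*23 = 11592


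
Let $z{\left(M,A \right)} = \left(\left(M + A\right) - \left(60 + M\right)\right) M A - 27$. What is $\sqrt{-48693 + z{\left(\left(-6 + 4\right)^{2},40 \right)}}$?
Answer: $4 i \sqrt{3245} \approx 227.86 i$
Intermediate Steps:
$z{\left(M,A \right)} = -27 + A M \left(-60 + A\right)$ ($z{\left(M,A \right)} = \left(\left(A + M\right) - \left(60 + M\right)\right) M A - 27 = \left(-60 + A\right) M A - 27 = M \left(-60 + A\right) A - 27 = A M \left(-60 + A\right) - 27 = -27 + A M \left(-60 + A\right)$)
$\sqrt{-48693 + z{\left(\left(-6 + 4\right)^{2},40 \right)}} = \sqrt{-48693 - \left(27 + 2400 \left(-6 + 4\right)^{2} - \left(-6 + 4\right)^{2} \cdot 40^{2}\right)} = \sqrt{-48693 - \left(27 + 9600 - \left(-2\right)^{2} \cdot 1600\right)} = \sqrt{-48693 - \left(-6373 + 9600\right)} = \sqrt{-48693 - 3227} = \sqrt{-51920} = 4 i \sqrt{3245}$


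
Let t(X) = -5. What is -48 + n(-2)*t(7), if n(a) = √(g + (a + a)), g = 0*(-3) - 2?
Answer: -48 - 5*I*√6 ≈ -48.0 - 12.247*I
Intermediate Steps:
g = -2 (g = 0 - 2 = -2)
n(a) = √(-2 + 2*a) (n(a) = √(-2 + (a + a)) = √(-2 + 2*a))
-48 + n(-2)*t(7) = -48 + √(-2 + 2*(-2))*(-5) = -48 + √(-2 - 4)*(-5) = -48 + √(-6)*(-5) = -48 + (I*√6)*(-5) = -48 - 5*I*√6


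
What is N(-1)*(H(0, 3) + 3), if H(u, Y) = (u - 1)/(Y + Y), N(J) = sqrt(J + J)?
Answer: 17*I*sqrt(2)/6 ≈ 4.0069*I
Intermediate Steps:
N(J) = sqrt(2)*sqrt(J) (N(J) = sqrt(2*J) = sqrt(2)*sqrt(J))
H(u, Y) = (-1 + u)/(2*Y) (H(u, Y) = (-1 + u)/((2*Y)) = (-1 + u)*(1/(2*Y)) = (-1 + u)/(2*Y))
N(-1)*(H(0, 3) + 3) = (sqrt(2)*sqrt(-1))*((1/2)*(-1 + 0)/3 + 3) = (sqrt(2)*I)*((1/2)*(1/3)*(-1) + 3) = (I*sqrt(2))*(-1/6 + 3) = (I*sqrt(2))*(17/6) = 17*I*sqrt(2)/6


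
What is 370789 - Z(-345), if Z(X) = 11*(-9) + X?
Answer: 371233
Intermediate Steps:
Z(X) = -99 + X
370789 - Z(-345) = 370789 - (-99 - 345) = 370789 - 1*(-444) = 370789 + 444 = 371233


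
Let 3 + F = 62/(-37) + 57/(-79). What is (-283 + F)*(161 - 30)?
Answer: -110431035/2923 ≈ -37780.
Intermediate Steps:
F = -15776/2923 (F = -3 + (62/(-37) + 57/(-79)) = -3 + (62*(-1/37) + 57*(-1/79)) = -3 + (-62/37 - 57/79) = -3 - 7007/2923 = -15776/2923 ≈ -5.3972)
(-283 + F)*(161 - 30) = (-283 - 15776/2923)*(161 - 30) = -842985/2923*131 = -110431035/2923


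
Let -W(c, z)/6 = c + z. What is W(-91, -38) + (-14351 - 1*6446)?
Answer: -20023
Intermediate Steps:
W(c, z) = -6*c - 6*z (W(c, z) = -6*(c + z) = -6*c - 6*z)
W(-91, -38) + (-14351 - 1*6446) = (-6*(-91) - 6*(-38)) + (-14351 - 1*6446) = (546 + 228) + (-14351 - 6446) = 774 - 20797 = -20023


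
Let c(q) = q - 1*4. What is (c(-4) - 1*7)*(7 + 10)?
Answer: -255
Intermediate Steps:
c(q) = -4 + q (c(q) = q - 4 = -4 + q)
(c(-4) - 1*7)*(7 + 10) = ((-4 - 4) - 1*7)*(7 + 10) = (-8 - 7)*17 = -15*17 = -255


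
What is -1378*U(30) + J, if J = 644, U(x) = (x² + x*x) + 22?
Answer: -2510072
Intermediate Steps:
U(x) = 22 + 2*x² (U(x) = (x² + x²) + 22 = 2*x² + 22 = 22 + 2*x²)
-1378*U(30) + J = -1378*(22 + 2*30²) + 644 = -1378*(22 + 2*900) + 644 = -1378*(22 + 1800) + 644 = -1378*1822 + 644 = -2510716 + 644 = -2510072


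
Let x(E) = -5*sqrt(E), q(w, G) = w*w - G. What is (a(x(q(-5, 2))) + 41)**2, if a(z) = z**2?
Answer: 379456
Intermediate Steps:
q(w, G) = w**2 - G
(a(x(q(-5, 2))) + 41)**2 = ((-5*sqrt((-5)**2 - 1*2))**2 + 41)**2 = ((-5*sqrt(25 - 2))**2 + 41)**2 = ((-5*sqrt(23))**2 + 41)**2 = (575 + 41)**2 = 616**2 = 379456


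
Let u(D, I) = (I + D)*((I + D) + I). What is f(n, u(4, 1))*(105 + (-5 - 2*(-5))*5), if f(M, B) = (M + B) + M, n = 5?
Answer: 5200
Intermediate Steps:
u(D, I) = (D + I)*(D + 2*I) (u(D, I) = (D + I)*((D + I) + I) = (D + I)*(D + 2*I))
f(M, B) = B + 2*M (f(M, B) = (B + M) + M = B + 2*M)
f(n, u(4, 1))*(105 + (-5 - 2*(-5))*5) = ((4**2 + 2*1**2 + 3*4*1) + 2*5)*(105 + (-5 - 2*(-5))*5) = ((16 + 2*1 + 12) + 10)*(105 + (-5 + 10)*5) = ((16 + 2 + 12) + 10)*(105 + 5*5) = (30 + 10)*(105 + 25) = 40*130 = 5200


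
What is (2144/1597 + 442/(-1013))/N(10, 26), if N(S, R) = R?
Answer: 732999/21030893 ≈ 0.034853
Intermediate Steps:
(2144/1597 + 442/(-1013))/N(10, 26) = (2144/1597 + 442/(-1013))/26 = (2144*(1/1597) + 442*(-1/1013))*(1/26) = (2144/1597 - 442/1013)*(1/26) = (1465998/1617761)*(1/26) = 732999/21030893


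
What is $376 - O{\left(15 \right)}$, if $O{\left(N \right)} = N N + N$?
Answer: $136$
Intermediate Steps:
$O{\left(N \right)} = N + N^{2}$ ($O{\left(N \right)} = N^{2} + N = N + N^{2}$)
$376 - O{\left(15 \right)} = 376 - 15 \left(1 + 15\right) = 376 - 15 \cdot 16 = 376 - 240 = 136$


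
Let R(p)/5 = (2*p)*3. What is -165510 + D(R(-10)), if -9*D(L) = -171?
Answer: -165491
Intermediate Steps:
R(p) = 30*p (R(p) = 5*((2*p)*3) = 5*(6*p) = 30*p)
D(L) = 19 (D(L) = -⅑*(-171) = 19)
-165510 + D(R(-10)) = -165510 + 19 = -165491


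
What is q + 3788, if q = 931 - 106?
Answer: 4613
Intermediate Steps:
q = 825
q + 3788 = 825 + 3788 = 4613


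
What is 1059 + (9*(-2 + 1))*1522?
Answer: -12639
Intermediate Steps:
1059 + (9*(-2 + 1))*1522 = 1059 + (9*(-1))*1522 = 1059 - 9*1522 = 1059 - 13698 = -12639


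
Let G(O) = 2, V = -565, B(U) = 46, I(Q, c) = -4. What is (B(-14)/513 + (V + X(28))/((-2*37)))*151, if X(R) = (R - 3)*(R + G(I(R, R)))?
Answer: -373423/1026 ≈ -363.96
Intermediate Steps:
X(R) = (-3 + R)*(2 + R) (X(R) = (R - 3)*(R + 2) = (-3 + R)*(2 + R))
(B(-14)/513 + (V + X(28))/((-2*37)))*151 = (46/513 + (-565 + (-6 + 28**2 - 1*28))/((-2*37)))*151 = (46*(1/513) + (-565 + (-6 + 784 - 28))/(-74))*151 = (46/513 + (-565 + 750)*(-1/74))*151 = (46/513 + 185*(-1/74))*151 = (46/513 - 5/2)*151 = -2473/1026*151 = -373423/1026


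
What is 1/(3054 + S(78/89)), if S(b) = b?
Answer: 89/271884 ≈ 0.00032735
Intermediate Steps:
1/(3054 + S(78/89)) = 1/(3054 + 78/89) = 1/(271884/89) = 89/271884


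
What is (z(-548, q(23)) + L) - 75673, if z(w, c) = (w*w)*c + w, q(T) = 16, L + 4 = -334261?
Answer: 4394378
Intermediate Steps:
L = -334265 (L = -4 - 334261 = -334265)
z(w, c) = w + c*w² (z(w, c) = w²*c + w = c*w² + w = w + c*w²)
(z(-548, q(23)) + L) - 75673 = (-548*(1 + 16*(-548)) - 334265) - 75673 = (-548*(1 - 8768) - 334265) - 75673 = (-548*(-8767) - 334265) - 75673 = (4804316 - 334265) - 75673 = 4470051 - 75673 = 4394378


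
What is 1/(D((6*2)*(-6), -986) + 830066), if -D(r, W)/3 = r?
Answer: 1/830282 ≈ 1.2044e-6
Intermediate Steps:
D(r, W) = -3*r
1/(D((6*2)*(-6), -986) + 830066) = 1/(-3*6*2*(-6) + 830066) = 1/(-36*(-6) + 830066) = 1/(-3*(-72) + 830066) = 1/(216 + 830066) = 1/830282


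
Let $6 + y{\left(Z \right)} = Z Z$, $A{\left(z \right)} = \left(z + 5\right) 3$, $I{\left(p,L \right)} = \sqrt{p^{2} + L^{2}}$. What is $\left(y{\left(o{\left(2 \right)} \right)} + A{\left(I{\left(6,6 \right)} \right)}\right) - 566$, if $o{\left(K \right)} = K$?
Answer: $-553 + 18 \sqrt{2} \approx -527.54$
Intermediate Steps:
$I{\left(p,L \right)} = \sqrt{L^{2} + p^{2}}$
$A{\left(z \right)} = 15 + 3 z$ ($A{\left(z \right)} = \left(5 + z\right) 3 = 15 + 3 z$)
$y{\left(Z \right)} = -6 + Z^{2}$ ($y{\left(Z \right)} = -6 + Z Z = -6 + Z^{2}$)
$\left(y{\left(o{\left(2 \right)} \right)} + A{\left(I{\left(6,6 \right)} \right)}\right) - 566 = \left(\left(-6 + 2^{2}\right) + \left(15 + 3 \sqrt{6^{2} + 6^{2}}\right)\right) - 566 = \left(\left(-6 + 4\right) + \left(15 + 3 \sqrt{36 + 36}\right)\right) - 566 = \left(-2 + \left(15 + 3 \sqrt{72}\right)\right) - 566 = \left(-2 + \left(15 + 3 \cdot 6 \sqrt{2}\right)\right) - 566 = \left(-2 + \left(15 + 18 \sqrt{2}\right)\right) - 566 = \left(13 + 18 \sqrt{2}\right) - 566 = -553 + 18 \sqrt{2}$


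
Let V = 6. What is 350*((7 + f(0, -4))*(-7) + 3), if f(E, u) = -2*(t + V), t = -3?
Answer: -1400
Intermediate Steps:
f(E, u) = -6 (f(E, u) = -2*(-3 + 6) = -2*3 = -6)
350*((7 + f(0, -4))*(-7) + 3) = 350*((7 - 6)*(-7) + 3) = 350*(1*(-7) + 3) = 350*(-7 + 3) = 350*(-4) = -1400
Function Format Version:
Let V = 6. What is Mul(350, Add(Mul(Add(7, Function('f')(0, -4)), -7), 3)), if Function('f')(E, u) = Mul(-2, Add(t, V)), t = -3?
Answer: -1400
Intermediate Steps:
Function('f')(E, u) = -6 (Function('f')(E, u) = Mul(-2, Add(-3, 6)) = Mul(-2, 3) = -6)
Mul(350, Add(Mul(Add(7, Function('f')(0, -4)), -7), 3)) = Mul(350, Add(Mul(Add(7, -6), -7), 3)) = Mul(350, Add(Mul(1, -7), 3)) = Mul(350, Add(-7, 3)) = Mul(350, -4) = -1400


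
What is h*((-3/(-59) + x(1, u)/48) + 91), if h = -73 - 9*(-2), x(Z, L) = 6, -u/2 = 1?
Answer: -2366925/472 ≈ -5014.7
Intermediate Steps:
u = -2 (u = -2*1 = -2)
h = -55 (h = -73 - 1*(-18) = -73 + 18 = -55)
h*((-3/(-59) + x(1, u)/48) + 91) = -55*((-3/(-59) + 6/48) + 91) = -55*((-3*(-1/59) + 6*(1/48)) + 91) = -55*((3/59 + 1/8) + 91) = -55*(83/472 + 91) = -55*43035/472 = -2366925/472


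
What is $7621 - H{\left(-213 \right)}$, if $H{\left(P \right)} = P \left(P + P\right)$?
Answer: $-83117$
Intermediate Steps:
$H{\left(P \right)} = 2 P^{2}$ ($H{\left(P \right)} = P 2 P = 2 P^{2}$)
$7621 - H{\left(-213 \right)} = 7621 - 2 \left(-213\right)^{2} = 7621 - 2 \cdot 45369 = 7621 - 90738 = -83117$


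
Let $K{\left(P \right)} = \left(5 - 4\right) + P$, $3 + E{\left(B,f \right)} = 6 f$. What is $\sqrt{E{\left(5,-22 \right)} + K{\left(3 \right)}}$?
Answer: $i \sqrt{131} \approx 11.446 i$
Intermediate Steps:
$E{\left(B,f \right)} = -3 + 6 f$
$K{\left(P \right)} = 1 + P$
$\sqrt{E{\left(5,-22 \right)} + K{\left(3 \right)}} = \sqrt{\left(-3 + 6 \left(-22\right)\right) + \left(1 + 3\right)} = \sqrt{\left(-3 - 132\right) + 4} = \sqrt{-135 + 4} = \sqrt{-131} = i \sqrt{131}$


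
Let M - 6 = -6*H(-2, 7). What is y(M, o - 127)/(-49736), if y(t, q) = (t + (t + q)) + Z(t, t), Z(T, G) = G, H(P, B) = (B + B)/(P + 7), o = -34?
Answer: 967/248680 ≈ 0.0038885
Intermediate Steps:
H(P, B) = 2*B/(7 + P) (H(P, B) = (2*B)/(7 + P) = 2*B/(7 + P))
M = -54/5 (M = 6 - 12*7/(7 - 2) = 6 - 12*7/5 = 6 - 6*14/5 = 6 - 84/5 = -54/5 ≈ -10.800)
y(t, q) = q + 3*t (y(t, q) = (t + (t + q)) + t = (t + (q + t)) + t = (q + 2*t) + t = q + 3*t)
y(M, o - 127)/(-49736) = ((-34 - 127) + 3*(-54/5))/(-49736) = (-161 - 162/5)*(-1/49736) = -967/5*(-1/49736) = 967/248680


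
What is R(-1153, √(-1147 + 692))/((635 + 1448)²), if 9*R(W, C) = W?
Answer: -1153/39050001 ≈ -2.9526e-5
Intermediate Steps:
R(W, C) = W/9
R(-1153, √(-1147 + 692))/((635 + 1448)²) = ((⅑)*(-1153))/((635 + 1448)²) = -1153/(9*(2083²)) = -1153/9/4338889 = -1153/9*1/4338889 = -1153/39050001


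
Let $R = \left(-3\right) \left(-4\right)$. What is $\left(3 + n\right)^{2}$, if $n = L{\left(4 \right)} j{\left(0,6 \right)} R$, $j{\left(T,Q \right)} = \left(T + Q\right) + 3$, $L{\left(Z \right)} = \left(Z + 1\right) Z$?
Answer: $4678569$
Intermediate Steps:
$R = 12$
$L{\left(Z \right)} = Z \left(1 + Z\right)$ ($L{\left(Z \right)} = \left(1 + Z\right) Z = Z \left(1 + Z\right)$)
$j{\left(T,Q \right)} = 3 + Q + T$ ($j{\left(T,Q \right)} = \left(Q + T\right) + 3 = 3 + Q + T$)
$n = 2160$ ($n = 4 \left(1 + 4\right) \left(3 + 6 + 0\right) 12 = 4 \cdot 5 \cdot 9 \cdot 12 = 20 \cdot 9 \cdot 12 = 180 \cdot 12 = 2160$)
$\left(3 + n\right)^{2} = \left(3 + 2160\right)^{2} = 2163^{2} = 4678569$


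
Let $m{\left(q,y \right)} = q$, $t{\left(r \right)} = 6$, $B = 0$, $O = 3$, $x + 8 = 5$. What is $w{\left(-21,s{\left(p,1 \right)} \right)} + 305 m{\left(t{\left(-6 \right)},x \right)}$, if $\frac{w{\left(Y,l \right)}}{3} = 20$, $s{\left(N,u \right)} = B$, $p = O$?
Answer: $1890$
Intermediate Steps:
$x = -3$ ($x = -8 + 5 = -3$)
$p = 3$
$s{\left(N,u \right)} = 0$
$w{\left(Y,l \right)} = 60$ ($w{\left(Y,l \right)} = 3 \cdot 20 = 60$)
$w{\left(-21,s{\left(p,1 \right)} \right)} + 305 m{\left(t{\left(-6 \right)},x \right)} = 60 + 305 \cdot 6 = 60 + 1830 = 1890$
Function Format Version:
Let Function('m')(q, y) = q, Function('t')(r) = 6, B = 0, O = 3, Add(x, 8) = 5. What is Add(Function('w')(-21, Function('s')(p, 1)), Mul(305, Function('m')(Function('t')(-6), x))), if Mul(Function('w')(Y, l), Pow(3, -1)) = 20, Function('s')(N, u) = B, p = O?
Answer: 1890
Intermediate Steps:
x = -3 (x = Add(-8, 5) = -3)
p = 3
Function('s')(N, u) = 0
Function('w')(Y, l) = 60 (Function('w')(Y, l) = Mul(3, 20) = 60)
Add(Function('w')(-21, Function('s')(p, 1)), Mul(305, Function('m')(Function('t')(-6), x))) = Add(60, Mul(305, 6)) = Add(60, 1830) = 1890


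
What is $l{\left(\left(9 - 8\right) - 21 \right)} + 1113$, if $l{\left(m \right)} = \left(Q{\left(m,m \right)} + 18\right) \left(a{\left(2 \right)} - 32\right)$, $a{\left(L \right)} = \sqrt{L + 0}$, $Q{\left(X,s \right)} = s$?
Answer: $1177 - 2 \sqrt{2} \approx 1174.2$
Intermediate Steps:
$a{\left(L \right)} = \sqrt{L}$
$l{\left(m \right)} = \left(-32 + \sqrt{2}\right) \left(18 + m\right)$ ($l{\left(m \right)} = \left(m + 18\right) \left(\sqrt{2} - 32\right) = \left(18 + m\right) \left(-32 + \sqrt{2}\right) = \left(-32 + \sqrt{2}\right) \left(18 + m\right)$)
$l{\left(\left(9 - 8\right) - 21 \right)} + 1113 = \left(-576 - 32 \left(\left(9 - 8\right) - 21\right) + 18 \sqrt{2} + \left(\left(9 - 8\right) - 21\right) \sqrt{2}\right) + 1113 = \left(-576 - 32 \left(1 - 21\right) + 18 \sqrt{2} + \left(1 - 21\right) \sqrt{2}\right) + 1113 = \left(-576 - -640 + 18 \sqrt{2} - 20 \sqrt{2}\right) + 1113 = \left(-576 + 640 + 18 \sqrt{2} - 20 \sqrt{2}\right) + 1113 = \left(64 - 2 \sqrt{2}\right) + 1113 = 1177 - 2 \sqrt{2}$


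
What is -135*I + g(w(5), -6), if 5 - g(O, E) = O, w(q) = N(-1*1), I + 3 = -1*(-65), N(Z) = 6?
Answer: -8371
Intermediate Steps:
I = 62 (I = -3 - 1*(-65) = -3 + 65 = 62)
w(q) = 6
g(O, E) = 5 - O
-135*I + g(w(5), -6) = -135*62 + (5 - 1*6) = -8370 + (5 - 6) = -8370 - 1 = -8371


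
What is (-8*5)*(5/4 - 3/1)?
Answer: 70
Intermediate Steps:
(-8*5)*(5/4 - 3/1) = -40*(5*(¼) - 3*1) = -40*(5/4 - 3) = -40*(-7/4) = 70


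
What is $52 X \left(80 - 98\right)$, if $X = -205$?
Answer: $191880$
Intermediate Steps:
$52 X \left(80 - 98\right) = 52 \left(-205\right) \left(80 - 98\right) = - 10660 \left(80 - 98\right) = \left(-10660\right) \left(-18\right) = 191880$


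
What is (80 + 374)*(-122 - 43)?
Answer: -74910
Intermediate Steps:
(80 + 374)*(-122 - 43) = 454*(-165) = -74910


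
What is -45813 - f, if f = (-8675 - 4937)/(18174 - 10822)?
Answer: -84200891/1838 ≈ -45811.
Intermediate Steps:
f = -3403/1838 (f = -13612/7352 = -13612*1/7352 = -3403/1838 ≈ -1.8515)
-45813 - f = -45813 - 1*(-3403/1838) = -45813 + 3403/1838 = -84200891/1838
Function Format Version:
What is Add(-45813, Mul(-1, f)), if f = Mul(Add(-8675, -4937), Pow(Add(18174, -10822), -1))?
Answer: Rational(-84200891, 1838) ≈ -45811.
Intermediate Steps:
f = Rational(-3403, 1838) (f = Mul(-13612, Pow(7352, -1)) = Mul(-13612, Rational(1, 7352)) = Rational(-3403, 1838) ≈ -1.8515)
Add(-45813, Mul(-1, f)) = Add(-45813, Mul(-1, Rational(-3403, 1838))) = Add(-45813, Rational(3403, 1838)) = Rational(-84200891, 1838)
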